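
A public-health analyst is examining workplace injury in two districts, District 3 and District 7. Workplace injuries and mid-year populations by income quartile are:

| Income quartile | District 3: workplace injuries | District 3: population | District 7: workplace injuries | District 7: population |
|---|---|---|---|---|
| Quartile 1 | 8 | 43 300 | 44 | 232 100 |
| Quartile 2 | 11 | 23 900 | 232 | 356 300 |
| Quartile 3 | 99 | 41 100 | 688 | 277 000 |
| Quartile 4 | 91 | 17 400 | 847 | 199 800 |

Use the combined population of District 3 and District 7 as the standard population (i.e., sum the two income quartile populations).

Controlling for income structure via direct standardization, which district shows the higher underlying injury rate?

Income-specific rates per 10 000 for District 3: 1.85, 4.60, 24.09, 52.30.
For District 7: 1.90, 6.51, 24.84, 42.39.
Combined standard total = 1 190 900; weights = 0.2313, 0.3193, 0.2671, 0.1824.
District 3: 0.2313×1.85 + 0.3193×4.60 + 0.2671×24.09 + 0.1824×52.30 = 17.8691 per 10 000.
District 7: 0.2313×1.90 + 0.3193×6.51 + 0.2671×24.84 + 0.1824×42.39 = 16.8832 per 10 000.
The crude rates (16.63 vs 17.00) would put District 7 higher, but that reflects its income composition; once standardized to a common income structure, District 3 has the higher underlying rate.

District 3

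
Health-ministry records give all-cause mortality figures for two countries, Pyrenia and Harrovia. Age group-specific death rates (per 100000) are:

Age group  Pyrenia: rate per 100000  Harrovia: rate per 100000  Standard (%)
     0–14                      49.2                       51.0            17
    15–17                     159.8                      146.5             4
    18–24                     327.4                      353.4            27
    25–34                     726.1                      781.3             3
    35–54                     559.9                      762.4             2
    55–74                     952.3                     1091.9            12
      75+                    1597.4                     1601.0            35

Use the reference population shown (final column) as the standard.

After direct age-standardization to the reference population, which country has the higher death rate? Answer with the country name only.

Standard weights: 0.17, 0.04, 0.27, 0.03, 0.02, 0.12, 0.35.
Pyrenia: 0.1700×49.2 + 0.0400×159.8 + 0.2700×327.4 + 0.0300×726.1 + 0.0200×559.9 + 0.1200×952.3 + 0.3500×1597.4 = 809.5010 per 100000.
Harrovia: 0.1700×51.0 + 0.0400×146.5 + 0.2700×353.4 + 0.0300×781.3 + 0.0200×762.4 + 0.1200×1091.9 + 0.3500×1601.0 = 840.0130 per 100000.

Harrovia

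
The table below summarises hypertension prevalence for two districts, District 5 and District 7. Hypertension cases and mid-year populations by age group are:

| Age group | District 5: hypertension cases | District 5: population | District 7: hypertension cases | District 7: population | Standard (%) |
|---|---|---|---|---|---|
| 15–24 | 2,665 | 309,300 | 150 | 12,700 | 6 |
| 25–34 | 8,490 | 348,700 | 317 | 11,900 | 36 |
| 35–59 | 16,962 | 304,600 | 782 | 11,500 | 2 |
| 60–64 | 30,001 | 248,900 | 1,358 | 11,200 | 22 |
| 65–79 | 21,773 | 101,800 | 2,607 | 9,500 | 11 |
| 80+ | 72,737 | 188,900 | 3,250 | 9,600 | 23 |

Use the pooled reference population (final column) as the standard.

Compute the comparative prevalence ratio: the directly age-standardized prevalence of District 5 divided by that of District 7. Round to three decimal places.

1.018

Age-specific rates per 1,000 for District 5: 8.616, 24.348, 55.686, 120.534, 213.880, 385.056.
For District 7: 11.811, 26.639, 68.000, 121.250, 274.421, 338.542.
Standard weights: 0.06, 0.36, 0.02, 0.22, 0.11, 0.23.
District 5: 0.0600×8.616 + 0.3600×24.348 + 0.0200×55.686 + 0.2200×120.534 + 0.1100×213.880 + 0.2300×385.056 = 149.0030 per 1,000.
District 7: 0.0600×11.811 + 0.3600×26.639 + 0.0200×68.000 + 0.2200×121.250 + 0.1100×274.421 + 0.2300×338.542 = 146.3845 per 1,000.
Ratio = 149.0030 ÷ 146.3845 = 1.01789.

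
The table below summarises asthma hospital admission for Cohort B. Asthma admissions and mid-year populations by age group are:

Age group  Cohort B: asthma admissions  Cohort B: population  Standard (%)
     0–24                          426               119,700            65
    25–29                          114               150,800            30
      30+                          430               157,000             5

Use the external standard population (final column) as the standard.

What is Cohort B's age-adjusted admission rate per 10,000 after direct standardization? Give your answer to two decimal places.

26.77

Age-specific rates per 10,000 for Cohort B: 35.59, 7.56, 27.39.
Standard weights: 0.65, 0.30, 0.05.
Standardized rate: 0.6500×35.59 + 0.3000×7.56 + 0.0500×27.39 = 26.7702 per 10,000.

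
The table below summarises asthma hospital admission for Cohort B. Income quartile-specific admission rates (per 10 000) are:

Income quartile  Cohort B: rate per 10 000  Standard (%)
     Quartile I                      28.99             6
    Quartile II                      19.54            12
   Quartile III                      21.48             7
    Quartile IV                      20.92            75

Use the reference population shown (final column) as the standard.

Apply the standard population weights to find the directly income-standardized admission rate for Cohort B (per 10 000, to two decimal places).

21.28

Standard weights: 0.06, 0.12, 0.07, 0.75.
Standardized rate: 0.0600×28.99 + 0.1200×19.54 + 0.0700×21.48 + 0.7500×20.92 = 21.2778 per 10 000.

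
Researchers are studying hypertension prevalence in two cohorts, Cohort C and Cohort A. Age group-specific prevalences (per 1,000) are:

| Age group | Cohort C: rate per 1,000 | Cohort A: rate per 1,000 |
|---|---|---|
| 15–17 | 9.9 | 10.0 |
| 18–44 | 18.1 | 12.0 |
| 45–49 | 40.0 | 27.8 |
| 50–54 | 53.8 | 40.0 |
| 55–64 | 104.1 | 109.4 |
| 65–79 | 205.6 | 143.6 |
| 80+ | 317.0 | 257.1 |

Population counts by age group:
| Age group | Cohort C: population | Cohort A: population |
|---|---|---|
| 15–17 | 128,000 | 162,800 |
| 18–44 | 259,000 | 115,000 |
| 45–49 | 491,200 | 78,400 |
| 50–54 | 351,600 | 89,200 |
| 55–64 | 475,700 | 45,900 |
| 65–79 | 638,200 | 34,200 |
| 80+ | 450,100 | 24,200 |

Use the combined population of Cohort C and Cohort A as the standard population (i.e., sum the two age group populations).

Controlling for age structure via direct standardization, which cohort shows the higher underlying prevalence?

Combined standard total = 3,343,500; weights = 0.0870, 0.1119, 0.1704, 0.1318, 0.1560, 0.2011, 0.1419.
Cohort C: 0.0870×9.9 + 0.1119×18.1 + 0.1704×40.0 + 0.1318×53.8 + 0.1560×104.1 + 0.2011×205.6 + 0.1419×317.0 = 119.3493 per 1,000.
Cohort A: 0.0870×10.0 + 0.1119×12.0 + 0.1704×27.8 + 0.1318×40.0 + 0.1560×109.4 + 0.2011×143.6 + 0.1419×257.1 = 94.6389 per 1,000.

Cohort C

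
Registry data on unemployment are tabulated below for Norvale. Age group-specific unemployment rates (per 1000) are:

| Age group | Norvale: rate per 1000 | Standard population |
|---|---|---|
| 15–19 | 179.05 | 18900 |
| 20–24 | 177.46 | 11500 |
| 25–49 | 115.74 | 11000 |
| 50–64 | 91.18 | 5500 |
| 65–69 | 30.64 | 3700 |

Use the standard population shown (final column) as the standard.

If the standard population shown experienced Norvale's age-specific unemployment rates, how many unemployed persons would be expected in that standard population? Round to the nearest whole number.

Expected unemployed persons = Σ (standard pop × age-specific rate ÷ 1000)
= 18900×179.05/1000 + 11500×177.46/1000 + 11000×115.74/1000 + 5500×91.18/1000 + 3700×30.64/1000
= 3384.05 + 2040.79 + 1273.14 + 501.49 + 113.37 = 7312.83.

7313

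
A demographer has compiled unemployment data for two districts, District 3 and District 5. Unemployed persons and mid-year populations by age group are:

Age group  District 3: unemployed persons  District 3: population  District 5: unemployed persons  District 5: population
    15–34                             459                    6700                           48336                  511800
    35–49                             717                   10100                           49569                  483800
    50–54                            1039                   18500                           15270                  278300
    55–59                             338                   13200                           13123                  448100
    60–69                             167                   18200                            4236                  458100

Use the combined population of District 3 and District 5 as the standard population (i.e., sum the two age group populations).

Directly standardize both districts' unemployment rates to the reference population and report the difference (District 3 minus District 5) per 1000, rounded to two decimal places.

-13.50

Age-specific rates per 1000 for District 3: 68.507, 70.990, 56.162, 25.606, 9.176.
For District 5: 94.443, 102.458, 54.869, 29.286, 9.247.
Combined standard total = 2246800; weights = 0.2308, 0.2198, 0.1321, 0.2053, 0.2120.
District 3: 0.2308×68.507 + 0.2198×70.990 + 0.1321×56.162 + 0.2053×25.606 + 0.2120×9.176 = 46.0364 per 1000.
District 5: 0.2308×94.443 + 0.2198×102.458 + 0.1321×54.869 + 0.2053×29.286 + 0.2120×9.247 = 59.5387 per 1000.
Difference = 46.0364 − 59.5387 = -13.5023.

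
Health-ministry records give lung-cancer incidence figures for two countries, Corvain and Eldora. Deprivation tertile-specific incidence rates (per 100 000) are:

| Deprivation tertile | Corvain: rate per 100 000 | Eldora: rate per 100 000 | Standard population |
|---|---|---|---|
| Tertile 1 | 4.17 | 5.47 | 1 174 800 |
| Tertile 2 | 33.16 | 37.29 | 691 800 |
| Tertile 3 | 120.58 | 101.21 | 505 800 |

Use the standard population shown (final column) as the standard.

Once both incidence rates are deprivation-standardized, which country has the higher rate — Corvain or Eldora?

Corvain

Standard total = 2 372 400; weights = 0.4952, 0.2916, 0.2132.
Corvain: 0.4952×4.17 + 0.2916×33.16 + 0.2132×120.58 = 37.4424 per 100 000.
Eldora: 0.4952×5.47 + 0.2916×37.29 + 0.2132×101.21 = 35.1608 per 100 000.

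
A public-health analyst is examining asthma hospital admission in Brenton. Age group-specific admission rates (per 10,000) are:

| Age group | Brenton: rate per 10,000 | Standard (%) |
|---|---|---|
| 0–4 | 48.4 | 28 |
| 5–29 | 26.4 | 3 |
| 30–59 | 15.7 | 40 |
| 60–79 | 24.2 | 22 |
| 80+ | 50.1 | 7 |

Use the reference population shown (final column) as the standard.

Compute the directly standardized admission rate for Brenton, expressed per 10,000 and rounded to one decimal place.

29.5

Standard weights: 0.28, 0.03, 0.40, 0.22, 0.07.
Standardized rate: 0.2800×48.4 + 0.0300×26.4 + 0.4000×15.7 + 0.2200×24.2 + 0.0700×50.1 = 29.4550 per 10,000.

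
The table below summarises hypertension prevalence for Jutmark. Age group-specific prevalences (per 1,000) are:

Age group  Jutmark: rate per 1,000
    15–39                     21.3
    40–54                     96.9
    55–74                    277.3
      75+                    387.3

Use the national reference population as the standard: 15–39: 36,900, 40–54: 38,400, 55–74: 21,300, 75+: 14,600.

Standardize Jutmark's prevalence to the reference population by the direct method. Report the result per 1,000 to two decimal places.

144.50

Standard total = 111,200; weights = 0.3318, 0.3453, 0.1915, 0.1313.
Standardized rate: 0.3318×21.3 + 0.3453×96.9 + 0.1915×277.3 + 0.1313×387.3 = 144.4964 per 1,000.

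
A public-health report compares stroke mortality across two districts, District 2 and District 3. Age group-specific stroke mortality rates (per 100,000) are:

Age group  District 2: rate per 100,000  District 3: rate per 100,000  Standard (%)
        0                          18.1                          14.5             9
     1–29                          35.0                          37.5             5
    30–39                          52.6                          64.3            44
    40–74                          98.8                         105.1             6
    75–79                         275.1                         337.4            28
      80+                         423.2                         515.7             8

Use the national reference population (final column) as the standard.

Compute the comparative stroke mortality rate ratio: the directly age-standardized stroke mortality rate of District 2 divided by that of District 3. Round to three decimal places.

Standard weights: 0.09, 0.05, 0.44, 0.06, 0.28, 0.08.
District 2: 0.0900×18.1 + 0.0500×35.0 + 0.4400×52.6 + 0.0600×98.8 + 0.2800×275.1 + 0.0800×423.2 = 143.3350 per 100,000.
District 3: 0.0900×14.5 + 0.0500×37.5 + 0.4400×64.3 + 0.0600×105.1 + 0.2800×337.4 + 0.0800×515.7 = 173.5060 per 100,000.
Ratio = 143.3350 ÷ 173.5060 = 0.82611.

0.826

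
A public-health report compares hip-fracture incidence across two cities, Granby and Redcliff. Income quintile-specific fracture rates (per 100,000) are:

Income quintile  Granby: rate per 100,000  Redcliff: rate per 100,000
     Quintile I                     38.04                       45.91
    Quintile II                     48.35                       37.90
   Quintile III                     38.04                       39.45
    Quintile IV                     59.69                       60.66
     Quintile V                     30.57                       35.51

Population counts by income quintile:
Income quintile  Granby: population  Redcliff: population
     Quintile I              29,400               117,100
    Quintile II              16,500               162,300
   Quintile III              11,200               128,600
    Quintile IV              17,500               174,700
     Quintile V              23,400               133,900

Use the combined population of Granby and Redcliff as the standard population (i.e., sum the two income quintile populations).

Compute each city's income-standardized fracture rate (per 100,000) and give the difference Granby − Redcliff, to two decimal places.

Combined standard total = 814,600; weights = 0.1798, 0.2195, 0.1716, 0.2359, 0.1931.
Granby: 0.1798×38.04 + 0.2195×48.35 + 0.1716×38.04 + 0.2359×59.69 + 0.1931×30.57 = 43.9687 per 100,000.
Redcliff: 0.1798×45.91 + 0.2195×37.90 + 0.1716×39.45 + 0.2359×60.66 + 0.1931×35.51 = 44.5151 per 100,000.
Difference = 43.9687 − 44.5151 = -0.5464.

-0.55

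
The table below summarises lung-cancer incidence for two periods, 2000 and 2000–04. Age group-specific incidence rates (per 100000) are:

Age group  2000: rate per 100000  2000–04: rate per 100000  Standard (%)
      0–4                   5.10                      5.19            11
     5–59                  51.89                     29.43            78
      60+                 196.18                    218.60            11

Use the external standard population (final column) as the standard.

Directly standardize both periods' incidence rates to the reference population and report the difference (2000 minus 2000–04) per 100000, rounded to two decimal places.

15.04

Standard weights: 0.11, 0.78, 0.11.
2000: 0.1100×5.10 + 0.7800×51.89 + 0.1100×196.18 = 62.6150 per 100000.
2000–04: 0.1100×5.19 + 0.7800×29.43 + 0.1100×218.60 = 47.5723 per 100000.
Difference = 62.6150 − 47.5723 = 15.0427.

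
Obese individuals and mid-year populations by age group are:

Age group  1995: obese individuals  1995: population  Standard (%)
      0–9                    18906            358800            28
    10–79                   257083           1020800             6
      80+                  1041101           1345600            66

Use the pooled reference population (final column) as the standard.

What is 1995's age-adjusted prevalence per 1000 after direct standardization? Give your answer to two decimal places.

540.51

Age-specific rates per 1000 for 1995: 52.692, 251.845, 773.708.
Standard weights: 0.28, 0.06, 0.66.
Standardized rate: 0.2800×52.692 + 0.0600×251.845 + 0.6600×773.708 = 540.5116 per 1000.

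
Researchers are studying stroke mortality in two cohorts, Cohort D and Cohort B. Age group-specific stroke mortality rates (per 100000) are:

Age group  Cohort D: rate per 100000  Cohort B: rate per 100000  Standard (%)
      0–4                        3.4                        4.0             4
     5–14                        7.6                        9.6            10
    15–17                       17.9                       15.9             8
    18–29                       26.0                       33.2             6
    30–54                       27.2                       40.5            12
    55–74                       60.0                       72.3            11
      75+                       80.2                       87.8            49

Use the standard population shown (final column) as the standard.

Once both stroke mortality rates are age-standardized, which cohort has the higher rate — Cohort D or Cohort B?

Cohort B

Standard weights: 0.04, 0.10, 0.08, 0.06, 0.12, 0.11, 0.49.
Cohort D: 0.0400×3.4 + 0.1000×7.6 + 0.0800×17.9 + 0.0600×26.0 + 0.1200×27.2 + 0.1100×60.0 + 0.4900×80.2 = 53.0500 per 100000.
Cohort B: 0.0400×4.0 + 0.1000×9.6 + 0.0800×15.9 + 0.0600×33.2 + 0.1200×40.5 + 0.1100×72.3 + 0.4900×87.8 = 60.2190 per 100000.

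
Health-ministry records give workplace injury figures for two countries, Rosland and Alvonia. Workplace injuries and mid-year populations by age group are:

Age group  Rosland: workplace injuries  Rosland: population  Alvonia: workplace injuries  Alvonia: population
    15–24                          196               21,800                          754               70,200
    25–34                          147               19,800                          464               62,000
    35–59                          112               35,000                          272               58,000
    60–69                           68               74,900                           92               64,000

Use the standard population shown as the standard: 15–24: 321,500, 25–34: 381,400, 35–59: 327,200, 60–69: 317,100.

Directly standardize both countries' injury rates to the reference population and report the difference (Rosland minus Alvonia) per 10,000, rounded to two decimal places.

Age-specific rates per 10,000 for Rosland: 89.91, 74.24, 32.00, 9.08.
For Alvonia: 107.41, 74.84, 46.90, 14.38.
Standard total = 1,347,200; weights = 0.2386, 0.2831, 0.2429, 0.2354.
Rosland: 0.2386×89.91 + 0.2831×74.24 + 0.2429×32.00 + 0.2354×9.08 = 52.3833 per 10,000.
Alvonia: 0.2386×107.41 + 0.2831×74.84 + 0.2429×46.90 + 0.2354×14.38 = 61.5928 per 10,000.
Difference = 52.3833 − 61.5928 = -9.2095.

-9.21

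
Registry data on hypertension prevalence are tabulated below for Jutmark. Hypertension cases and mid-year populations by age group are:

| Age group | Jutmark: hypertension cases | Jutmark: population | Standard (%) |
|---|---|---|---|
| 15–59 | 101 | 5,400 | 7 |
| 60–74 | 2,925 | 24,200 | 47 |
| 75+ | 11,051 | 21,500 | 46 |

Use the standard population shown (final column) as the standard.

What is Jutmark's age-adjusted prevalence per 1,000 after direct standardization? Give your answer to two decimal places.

Age-specific rates per 1,000 for Jutmark: 18.704, 120.868, 514.000.
Standard weights: 0.07, 0.47, 0.46.
Standardized rate: 0.0700×18.704 + 0.4700×120.868 + 0.4600×514.000 = 294.5571 per 1,000.

294.56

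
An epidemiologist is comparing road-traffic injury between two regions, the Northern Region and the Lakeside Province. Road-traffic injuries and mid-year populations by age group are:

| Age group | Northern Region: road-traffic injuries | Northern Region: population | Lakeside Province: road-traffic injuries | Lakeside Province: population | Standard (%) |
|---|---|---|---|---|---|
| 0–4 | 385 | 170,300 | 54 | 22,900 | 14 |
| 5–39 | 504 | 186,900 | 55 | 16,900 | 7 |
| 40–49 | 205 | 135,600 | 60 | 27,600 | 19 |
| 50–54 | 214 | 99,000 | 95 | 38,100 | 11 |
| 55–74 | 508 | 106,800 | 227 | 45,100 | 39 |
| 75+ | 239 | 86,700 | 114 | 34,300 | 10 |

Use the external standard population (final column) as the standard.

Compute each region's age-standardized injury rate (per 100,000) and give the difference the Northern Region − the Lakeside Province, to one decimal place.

Age-specific rates per 100,000 for the Northern Region: 226.07, 269.66, 151.18, 216.16, 475.66, 275.66.
For the Lakeside Province: 235.81, 325.44, 217.39, 249.34, 503.33, 332.36.
Standard weights: 0.14, 0.07, 0.19, 0.11, 0.39, 0.10.
The Northern Region: 0.1400×226.07 + 0.0700×269.66 + 0.1900×151.18 + 0.1100×216.16 + 0.3900×475.66 + 0.1000×275.66 = 316.1003 per 100,000.
The Lakeside Province: 0.1400×235.81 + 0.0700×325.44 + 0.1900×217.39 + 0.1100×249.34 + 0.3900×503.33 + 0.1000×332.36 = 354.0596 per 100,000.
Difference = 316.1003 − 354.0596 = -37.9593.

-38.0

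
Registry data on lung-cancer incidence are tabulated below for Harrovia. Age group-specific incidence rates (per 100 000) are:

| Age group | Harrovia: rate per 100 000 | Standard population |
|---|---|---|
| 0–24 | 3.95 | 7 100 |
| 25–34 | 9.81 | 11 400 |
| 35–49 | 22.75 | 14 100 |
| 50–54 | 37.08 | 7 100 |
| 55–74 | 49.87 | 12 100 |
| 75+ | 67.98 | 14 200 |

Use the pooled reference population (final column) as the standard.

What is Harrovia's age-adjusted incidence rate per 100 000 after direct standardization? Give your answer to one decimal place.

34.7

Standard total = 66 000; weights = 0.1076, 0.1727, 0.2136, 0.1076, 0.1833, 0.2152.
Standardized rate: 0.1076×3.95 + 0.1727×9.81 + 0.2136×22.75 + 0.1076×37.08 + 0.1833×49.87 + 0.2152×67.98 = 34.7373 per 100 000.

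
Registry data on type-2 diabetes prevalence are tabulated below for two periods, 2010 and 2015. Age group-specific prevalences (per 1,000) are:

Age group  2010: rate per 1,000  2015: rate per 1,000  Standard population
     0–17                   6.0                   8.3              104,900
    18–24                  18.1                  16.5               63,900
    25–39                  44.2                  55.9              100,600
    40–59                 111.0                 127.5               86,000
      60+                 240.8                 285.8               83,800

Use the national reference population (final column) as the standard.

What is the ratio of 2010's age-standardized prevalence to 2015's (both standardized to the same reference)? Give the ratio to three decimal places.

0.847

Standard total = 439,200; weights = 0.2388, 0.1455, 0.2291, 0.1958, 0.1908.
2010: 0.2388×6.0 + 0.1455×18.1 + 0.2291×44.2 + 0.1958×111.0 + 0.1908×240.8 = 81.8706 per 1,000.
2015: 0.2388×8.3 + 0.1455×16.5 + 0.2291×55.9 + 0.1958×127.5 + 0.1908×285.8 = 96.6840 per 1,000.
Ratio = 81.8706 ÷ 96.6840 = 0.84679.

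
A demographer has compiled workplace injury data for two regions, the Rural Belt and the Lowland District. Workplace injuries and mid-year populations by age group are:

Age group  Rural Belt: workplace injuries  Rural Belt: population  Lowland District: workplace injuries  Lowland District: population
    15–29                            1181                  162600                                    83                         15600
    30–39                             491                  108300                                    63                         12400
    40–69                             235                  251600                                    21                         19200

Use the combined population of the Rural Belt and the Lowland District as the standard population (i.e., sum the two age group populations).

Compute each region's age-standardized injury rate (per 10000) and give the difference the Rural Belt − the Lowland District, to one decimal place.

4.2

Age-specific rates per 10000 for the Rural Belt: 72.63, 45.34, 9.34.
For the Lowland District: 53.21, 50.81, 10.94.
Combined standard total = 569700; weights = 0.3128, 0.2119, 0.4753.
The Rural Belt: 0.3128×72.63 + 0.2119×45.34 + 0.4753×9.34 = 36.7642 per 10000.
The Lowland District: 0.3128×53.21 + 0.2119×50.81 + 0.4753×10.94 = 32.6055 per 10000.
Difference = 36.7642 − 32.6055 = 4.1587.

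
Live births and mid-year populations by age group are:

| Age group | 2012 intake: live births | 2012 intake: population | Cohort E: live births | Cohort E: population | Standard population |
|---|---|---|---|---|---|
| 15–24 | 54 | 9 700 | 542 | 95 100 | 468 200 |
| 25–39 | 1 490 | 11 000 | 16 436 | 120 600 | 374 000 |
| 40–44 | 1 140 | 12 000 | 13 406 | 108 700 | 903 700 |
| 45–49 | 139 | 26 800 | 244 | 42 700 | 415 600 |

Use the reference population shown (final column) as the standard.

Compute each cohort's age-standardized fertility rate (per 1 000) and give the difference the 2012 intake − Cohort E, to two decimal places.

Age-specific rates per 1 000 for the 2012 intake: 5.567, 135.455, 95.000, 5.187.
For Cohort E: 5.699, 136.285, 123.330, 5.714.
Standard total = 2 161 500; weights = 0.2166, 0.1730, 0.4181, 0.1923.
The 2012 intake: 0.2166×5.567 + 0.1730×135.455 + 0.4181×95.000 + 0.1923×5.187 = 65.3590 per 1 000.
Cohort E: 0.2166×5.699 + 0.1730×136.285 + 0.4181×123.330 + 0.1923×5.714 = 77.4774 per 1 000.
Difference = 65.3590 − 77.4774 = -12.1184.

-12.12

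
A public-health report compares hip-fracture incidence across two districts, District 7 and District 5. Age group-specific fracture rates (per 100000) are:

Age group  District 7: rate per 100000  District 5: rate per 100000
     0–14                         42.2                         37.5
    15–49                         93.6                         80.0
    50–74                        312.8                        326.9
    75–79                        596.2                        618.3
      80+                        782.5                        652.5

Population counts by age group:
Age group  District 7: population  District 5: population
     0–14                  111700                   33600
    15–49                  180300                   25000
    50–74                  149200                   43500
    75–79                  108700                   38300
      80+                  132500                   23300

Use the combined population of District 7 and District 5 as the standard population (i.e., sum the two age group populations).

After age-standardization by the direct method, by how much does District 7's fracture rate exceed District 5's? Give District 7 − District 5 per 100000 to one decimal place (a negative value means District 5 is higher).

Combined standard total = 846100; weights = 0.1717, 0.2426, 0.2278, 0.1737, 0.1841.
District 7: 0.1717×42.2 + 0.2426×93.6 + 0.2278×312.8 + 0.1737×596.2 + 0.1841×782.5 = 348.8703 per 100000.
District 5: 0.1717×37.5 + 0.2426×80.0 + 0.2278×326.9 + 0.1737×618.3 + 0.1841×652.5 = 327.8761 per 100000.
Difference = 348.8703 − 327.8761 = 20.9942.

21.0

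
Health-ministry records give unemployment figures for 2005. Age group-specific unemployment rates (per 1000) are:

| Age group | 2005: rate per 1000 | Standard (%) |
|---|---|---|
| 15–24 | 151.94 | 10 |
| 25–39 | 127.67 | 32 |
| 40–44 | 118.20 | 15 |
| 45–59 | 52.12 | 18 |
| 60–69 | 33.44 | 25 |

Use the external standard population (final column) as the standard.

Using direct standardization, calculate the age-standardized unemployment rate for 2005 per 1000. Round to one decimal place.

91.5

Standard weights: 0.10, 0.32, 0.15, 0.18, 0.25.
Standardized rate: 0.1000×151.94 + 0.3200×127.67 + 0.1500×118.20 + 0.1800×52.12 + 0.2500×33.44 = 91.5200 per 1000.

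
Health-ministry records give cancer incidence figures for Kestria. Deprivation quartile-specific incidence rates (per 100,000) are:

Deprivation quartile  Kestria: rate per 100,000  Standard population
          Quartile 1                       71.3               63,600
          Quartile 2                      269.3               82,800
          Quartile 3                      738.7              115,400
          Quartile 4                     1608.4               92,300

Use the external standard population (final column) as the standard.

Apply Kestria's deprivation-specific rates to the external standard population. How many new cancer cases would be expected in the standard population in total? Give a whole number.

2605

Expected new cancer cases = Σ (standard pop × deprivation-specific rate ÷ 100,000)
= 63,600×71.3/100,000 + 82,800×269.3/100,000 + 115,400×738.7/100,000 + 92,300×1608.4/100,000
= 45.35 + 222.98 + 852.46 + 1484.55 = 2605.34.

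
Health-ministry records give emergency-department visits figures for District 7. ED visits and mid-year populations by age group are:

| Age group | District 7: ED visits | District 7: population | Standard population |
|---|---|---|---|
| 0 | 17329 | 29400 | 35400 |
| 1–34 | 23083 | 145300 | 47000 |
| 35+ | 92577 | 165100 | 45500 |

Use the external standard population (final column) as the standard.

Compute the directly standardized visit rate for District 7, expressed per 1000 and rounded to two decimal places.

421.00

Age-specific rates per 1000 for District 7: 589.422, 158.864, 560.733.
Standard total = 127900; weights = 0.2768, 0.3675, 0.3557.
Standardized rate: 0.2768×589.422 + 0.3675×158.864 + 0.3557×560.733 = 420.9969 per 1000.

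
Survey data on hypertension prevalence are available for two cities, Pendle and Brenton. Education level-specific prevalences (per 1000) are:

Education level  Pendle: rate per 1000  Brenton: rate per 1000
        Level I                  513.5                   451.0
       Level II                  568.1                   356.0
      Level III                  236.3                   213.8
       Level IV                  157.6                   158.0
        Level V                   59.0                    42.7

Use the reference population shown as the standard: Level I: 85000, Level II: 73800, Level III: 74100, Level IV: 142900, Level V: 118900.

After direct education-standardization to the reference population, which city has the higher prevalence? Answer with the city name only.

Standard total = 494700; weights = 0.1718, 0.1492, 0.1498, 0.2889, 0.2403.
Pendle: 0.1718×513.5 + 0.1492×568.1 + 0.1498×236.3 + 0.2889×157.6 + 0.2403×59.0 = 268.0801 per 1000.
Brenton: 0.1718×451.0 + 0.1492×356.0 + 0.1498×213.8 + 0.2889×158.0 + 0.2403×42.7 = 218.5276 per 1000.

Pendle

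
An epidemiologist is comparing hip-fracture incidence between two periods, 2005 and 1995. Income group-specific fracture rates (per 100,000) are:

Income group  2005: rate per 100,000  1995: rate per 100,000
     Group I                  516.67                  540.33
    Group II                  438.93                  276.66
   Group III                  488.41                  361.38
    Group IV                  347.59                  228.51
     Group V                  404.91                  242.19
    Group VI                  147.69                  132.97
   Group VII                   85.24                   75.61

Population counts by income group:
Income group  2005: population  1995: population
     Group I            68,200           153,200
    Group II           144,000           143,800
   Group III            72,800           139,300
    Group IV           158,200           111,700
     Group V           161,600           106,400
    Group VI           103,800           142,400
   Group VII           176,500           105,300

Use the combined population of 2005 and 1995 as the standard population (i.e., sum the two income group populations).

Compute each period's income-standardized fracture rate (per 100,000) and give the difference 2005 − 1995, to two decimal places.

84.21

Combined standard total = 1,787,200; weights = 0.1239, 0.1610, 0.1187, 0.1510, 0.1500, 0.1378, 0.1577.
2005: 0.1239×516.67 + 0.1610×438.93 + 0.1187×488.41 + 0.1510×347.59 + 0.1500×404.91 + 0.1378×147.69 + 0.1577×85.24 = 339.6480 per 100,000.
1995: 0.1239×540.33 + 0.1610×276.66 + 0.1187×361.38 + 0.1510×228.51 + 0.1500×242.19 + 0.1378×132.97 + 0.1577×75.61 = 255.4422 per 100,000.
Difference = 339.6480 − 255.4422 = 84.2057.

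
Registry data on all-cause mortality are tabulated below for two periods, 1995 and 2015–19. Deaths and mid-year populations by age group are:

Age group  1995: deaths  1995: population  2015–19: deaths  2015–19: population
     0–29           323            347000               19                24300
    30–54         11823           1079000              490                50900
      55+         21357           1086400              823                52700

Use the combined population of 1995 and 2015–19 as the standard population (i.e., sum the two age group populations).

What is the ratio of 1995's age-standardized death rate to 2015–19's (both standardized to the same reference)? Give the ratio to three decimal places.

Age-specific rates per 100000 for 1995: 93.08, 1095.74, 1965.85.
For 2015–19: 78.19, 962.67, 1561.67.
Combined standard total = 2640300; weights = 0.1406, 0.4279, 0.4314.
1995: 0.1406×93.08 + 0.4279×1095.74 + 0.4314×1965.85 = 1330.1274 per 100000.
2015–19: 0.1406×78.19 + 0.4279×962.67 + 0.4314×1561.67 = 1096.7135 per 100000.
Ratio = 1330.1274 ÷ 1096.7135 = 1.21283.

1.213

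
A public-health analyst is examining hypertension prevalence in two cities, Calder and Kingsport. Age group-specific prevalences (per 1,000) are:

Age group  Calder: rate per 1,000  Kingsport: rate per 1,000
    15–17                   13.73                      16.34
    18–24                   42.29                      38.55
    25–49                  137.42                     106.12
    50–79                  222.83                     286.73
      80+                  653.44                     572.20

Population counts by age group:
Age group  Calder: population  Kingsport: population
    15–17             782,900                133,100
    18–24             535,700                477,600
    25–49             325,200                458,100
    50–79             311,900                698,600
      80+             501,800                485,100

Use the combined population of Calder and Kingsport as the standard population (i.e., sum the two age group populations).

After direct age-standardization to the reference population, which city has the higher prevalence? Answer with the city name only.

Calder

Combined standard total = 4,710,000; weights = 0.1945, 0.2151, 0.1663, 0.2145, 0.2095.
Calder: 0.1945×13.73 + 0.2151×42.29 + 0.1663×137.42 + 0.2145×222.83 + 0.2095×653.44 = 219.3460 per 1,000.
Kingsport: 0.1945×16.34 + 0.2151×38.55 + 0.1663×106.12 + 0.2145×286.73 + 0.2095×572.20 = 210.5305 per 1,000.
The crude rates (193.49 vs 242.88) would put Kingsport higher, but that reflects its age composition; once standardized to a common age structure, Calder has the higher underlying rate.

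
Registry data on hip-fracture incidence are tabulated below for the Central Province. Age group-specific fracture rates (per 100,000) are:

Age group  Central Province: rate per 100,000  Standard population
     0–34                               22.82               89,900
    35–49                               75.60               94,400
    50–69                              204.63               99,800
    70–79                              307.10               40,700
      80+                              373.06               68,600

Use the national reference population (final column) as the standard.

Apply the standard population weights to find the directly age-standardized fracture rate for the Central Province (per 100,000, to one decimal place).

172.1

Standard total = 393,400; weights = 0.2285, 0.2400, 0.2537, 0.1035, 0.1744.
Standardized rate: 0.2285×22.82 + 0.2400×75.60 + 0.2537×204.63 + 0.1035×307.10 + 0.1744×373.06 = 172.0923 per 100,000.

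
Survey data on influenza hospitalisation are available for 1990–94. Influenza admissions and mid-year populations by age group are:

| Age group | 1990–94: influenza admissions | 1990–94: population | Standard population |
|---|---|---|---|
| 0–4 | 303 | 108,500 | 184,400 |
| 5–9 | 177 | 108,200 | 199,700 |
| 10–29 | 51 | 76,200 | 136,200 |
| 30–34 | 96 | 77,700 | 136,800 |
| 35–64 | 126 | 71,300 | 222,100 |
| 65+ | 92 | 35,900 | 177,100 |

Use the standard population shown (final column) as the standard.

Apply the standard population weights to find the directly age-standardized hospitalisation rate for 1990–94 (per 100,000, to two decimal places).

Age-specific rates per 100,000 for 1990–94: 279.26, 163.59, 66.93, 123.55, 176.72, 256.27.
Standard total = 1,056,300; weights = 0.1746, 0.1891, 0.1289, 0.1295, 0.2103, 0.1677.
Standardized rate: 0.1746×279.26 + 0.1891×163.59 + 0.1289×66.93 + 0.1295×123.55 + 0.2103×176.72 + 0.1677×256.27 = 184.4323 per 100,000.

184.43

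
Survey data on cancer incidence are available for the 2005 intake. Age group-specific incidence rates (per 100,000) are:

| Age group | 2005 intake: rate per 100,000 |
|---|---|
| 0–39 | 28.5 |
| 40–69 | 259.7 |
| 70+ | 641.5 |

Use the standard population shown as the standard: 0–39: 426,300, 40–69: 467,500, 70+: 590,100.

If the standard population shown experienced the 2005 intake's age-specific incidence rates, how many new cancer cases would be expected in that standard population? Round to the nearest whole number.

5121

Expected new cancer cases = Σ (standard pop × age-specific rate ÷ 100,000)
= 426,300×28.5/100,000 + 467,500×259.7/100,000 + 590,100×641.5/100,000
= 121.50 + 1214.10 + 3785.49 = 5121.08.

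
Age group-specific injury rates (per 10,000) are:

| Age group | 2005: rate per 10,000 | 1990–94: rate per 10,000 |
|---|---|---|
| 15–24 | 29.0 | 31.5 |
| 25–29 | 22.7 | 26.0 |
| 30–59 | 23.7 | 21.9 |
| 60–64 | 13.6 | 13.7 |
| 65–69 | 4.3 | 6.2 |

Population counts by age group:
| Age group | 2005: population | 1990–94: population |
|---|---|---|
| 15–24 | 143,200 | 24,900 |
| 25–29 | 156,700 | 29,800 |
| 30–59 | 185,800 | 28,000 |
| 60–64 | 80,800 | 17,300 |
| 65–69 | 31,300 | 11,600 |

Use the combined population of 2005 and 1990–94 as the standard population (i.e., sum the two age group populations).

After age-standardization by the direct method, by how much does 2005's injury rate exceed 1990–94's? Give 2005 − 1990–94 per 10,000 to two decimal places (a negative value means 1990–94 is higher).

-1.05

Combined standard total = 709,400; weights = 0.2370, 0.2629, 0.3014, 0.1383, 0.0605.
2005: 0.2370×29.0 + 0.2629×22.7 + 0.3014×23.7 + 0.1383×13.6 + 0.0605×4.3 = 22.1231 per 10,000.
1990–94: 0.2370×31.5 + 0.2629×26.0 + 0.3014×21.9 + 0.1383×13.7 + 0.0605×6.2 = 23.1693 per 10,000.
Difference = 22.1231 − 23.1693 = -1.0462.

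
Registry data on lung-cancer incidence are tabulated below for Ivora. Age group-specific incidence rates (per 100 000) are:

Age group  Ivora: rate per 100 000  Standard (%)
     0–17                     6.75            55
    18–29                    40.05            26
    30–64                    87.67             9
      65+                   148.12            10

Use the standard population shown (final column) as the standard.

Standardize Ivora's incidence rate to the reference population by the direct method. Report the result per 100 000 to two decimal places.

Standard weights: 0.55, 0.26, 0.09, 0.10.
Standardized rate: 0.5500×6.75 + 0.2600×40.05 + 0.0900×87.67 + 0.1000×148.12 = 36.8278 per 100 000.

36.83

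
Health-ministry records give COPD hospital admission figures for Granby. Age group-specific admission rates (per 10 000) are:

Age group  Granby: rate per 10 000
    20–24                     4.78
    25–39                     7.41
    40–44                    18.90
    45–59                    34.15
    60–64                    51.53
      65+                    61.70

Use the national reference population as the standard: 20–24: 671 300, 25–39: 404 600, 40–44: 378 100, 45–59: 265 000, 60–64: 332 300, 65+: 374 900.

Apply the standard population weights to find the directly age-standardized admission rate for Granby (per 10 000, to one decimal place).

25.8

Standard total = 2 426 200; weights = 0.2767, 0.1668, 0.1558, 0.1092, 0.1370, 0.1545.
Standardized rate: 0.2767×4.78 + 0.1668×7.41 + 0.1558×18.90 + 0.1092×34.15 + 0.1370×51.53 + 0.1545×61.70 = 25.8254 per 10 000.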